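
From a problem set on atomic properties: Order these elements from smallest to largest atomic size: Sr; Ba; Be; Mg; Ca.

Be is in period 2, group 2; Mg is in period 3, group 2; Ca is in period 4, group 2; Sr is in period 5, group 2; Ba is in period 6, group 2.
Across a period the added protons contract the valence shell; down a group each new principal shell makes the atom larger.
All are in group 2, so atomic radius increases down the group.
So from smallest to largest: Be < Mg < Ca < Sr < Ba.

Be < Mg < Ca < Sr < Ba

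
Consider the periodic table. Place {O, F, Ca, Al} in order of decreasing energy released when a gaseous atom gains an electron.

Adding an electron releases more energy for atoms nearer the top right (short of the noble gases).
Here both period and group differ, so the two effects have to be weighed against each other.
Al > Ca: relative to Ca, both the across-period and down-group shifts push Al's electron affinity up.
O > Al: both effects reinforce here, so O is clearly the higher of the two.
F > O: both are in period 2; the period trend gives F the larger value.
Approximate values (kJ/mol): O 141, F 328, Al 42, Ca 2.
So from highest to lowest: F > O > Al > Ca.

F > O > Al > Ca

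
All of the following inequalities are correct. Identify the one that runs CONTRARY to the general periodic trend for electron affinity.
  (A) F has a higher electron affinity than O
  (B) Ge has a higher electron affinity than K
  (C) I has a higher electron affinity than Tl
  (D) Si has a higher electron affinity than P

The general trend: electron affinity increases across a period and decreases down a group.
(A) F (period 2, group 17) vs O (period 2, group 16): the stated order agrees with the simple trend.
(B) Ge (period 4, group 14) vs K (period 4, group 1): the stated order agrees with the simple trend.
(C) I (period 5, group 17) vs Tl (period 6, group 13): the stated order agrees with the simple trend.
(D) Si (period 3, group 14) vs P (period 3, group 15): the stated order contradicts the simple trend.
The exception is (D): adding an electron to P's half-filled 3p³ is unfavourable, so Si (3p²) has the more exothermic EA.

(D)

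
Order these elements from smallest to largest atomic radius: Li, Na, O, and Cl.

Li is in period 2, group 1; O is in period 2, group 16; Na is in period 3, group 1; Cl is in period 3, group 17.
Moving right in a period, electrons are added to the same shell under a stronger nuclear pull, so atoms get smaller; moving down, a new shell is opened and atoms get larger.
These span different periods and groups, so the two trends combine.
Cl > O: the two effects oppose for this pair; the down-group effect wins (99 vs 63 pm).
Li > Cl: the two effects oppose for this pair; the across-period effect wins (133 vs 99 pm).
Na > Li: they share group 1; the group trend gives Na the larger value.
Approximate values (pm): Li 133, O 63, Na 155, Cl 99.
So from smallest to largest: O < Cl < Li < Na.

O < Cl < Li < Na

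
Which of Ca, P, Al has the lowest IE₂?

Ca

After 1 electron has been removed, what remains? Ca⁺ still has 1 valence electron; P⁺ still has 4 valence electrons; Al⁺ still has 2 valence electrons.
All are still removing valence electrons, so compare the +1 ions as you would atoms: IE_2 generally rises across a period (higher Z_eff) and falls down a group (larger shell), subject to the usual subshell exceptions.
Valence configurations: Ca⁺ [Ar]4s¹, P⁺ [Ne]3s²3p², Al⁺ [Ne]3s².
Tabulated IE_2 (kJ/mol): Ca 1145, P 1907, Al 1817.
Putting it together, IE_2: Ca < Al < P.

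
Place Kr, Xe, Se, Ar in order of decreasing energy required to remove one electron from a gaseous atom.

Ar is in period 3, group 18; Se is in period 4, group 16; Kr is in period 4, group 18; Xe is in period 5, group 18.
Removing the outermost electron gets harder across a period and easier down a group.
Here both period and group differ, so the two effects have to be weighed against each other.
Xe > Se: period and group pull opposite ways; the across-period shift dominates (1170 vs 941 kJ/mol).
Kr > Xe: they share group 18; the group trend gives Kr the larger value.
Ar > Kr: they share group 18; the group trend gives Ar the larger value.
Approximate values (kJ/mol): Ar 1521, Se 941, Kr 1351, Xe 1170.
So from highest to lowest: Ar > Kr > Xe > Se.

Ar > Kr > Xe > Se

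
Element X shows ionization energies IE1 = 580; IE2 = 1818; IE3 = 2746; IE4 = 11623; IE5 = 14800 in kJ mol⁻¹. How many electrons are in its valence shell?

3

Look for the largest jump between consecutive ionization energies: IE4/IE3 ≈ 4.2, far larger than any earlier ratio.
That jump marks the point where a core electron is being removed. So the atom has 3 valence electrons.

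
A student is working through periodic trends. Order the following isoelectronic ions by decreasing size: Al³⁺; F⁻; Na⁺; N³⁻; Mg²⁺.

All of these have 10 electrons, so size is governed by nuclear charge alone: the more protons, the stronger the pull on the same electron cloud, and the smaller the ion.
Nuclear charges: Al³⁺ (Z=13), Mg²⁺ (Z=12), Na⁺ (Z=11), F⁻ (Z=9), N³⁻ (Z=7).
Largest to smallest: N³⁻ > F⁻ > Na⁺ > Mg²⁺ > Al³⁺.

N³⁻ > F⁻ > Na⁺ > Mg²⁺ > Al³⁺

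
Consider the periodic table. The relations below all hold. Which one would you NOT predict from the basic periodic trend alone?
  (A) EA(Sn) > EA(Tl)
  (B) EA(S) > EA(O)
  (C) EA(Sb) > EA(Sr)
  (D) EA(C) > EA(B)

(B)

The general trend: electron affinity increases across a period and decreases down a group.
(A) Sn (period 5, group 14) vs Tl (period 6, group 13): the stated order agrees with the simple trend.
(B) S (period 3, group 16) vs O (period 2, group 16): the stated order contradicts the simple trend.
(C) Sb (period 5, group 15) vs Sr (period 5, group 2): the stated order agrees with the simple trend.
(D) C (period 2, group 14) vs B (period 2, group 13): the stated order agrees with the simple trend.
The exception is (B): the compact 2p subshell of O repels the added electron more than S's larger 3p does.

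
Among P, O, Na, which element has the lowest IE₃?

P

The third ionization energy removes an electron from the +2 ion. For each element: P²⁺ still has 3 valence electrons; O²⁺ still has 4 valence electrons; Na²⁺ is already 1 electron into the core.
Breaking into a closed-shell core is much more expensive than removing a leftover valence electron — Na has the largest IE_3 here.
Valence configurations: P²⁺ [Ne]3s²3p¹, O²⁺ [He]2s²2p².
Approximate IE_3 values (kJ/mol): P 2914, O 5300, Na 6910.
So the third ionization energies run P < O < Na.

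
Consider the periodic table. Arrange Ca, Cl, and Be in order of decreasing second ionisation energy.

Cl > Be > Ca

Consider each +1 ion: Ca⁺ still has 1 valence electron; Cl⁺ still has 6 valence electrons; Be⁺ still has 1 valence electron.
All are still removing valence electrons, so compare the +1 ions as you would atoms: IE_2 generally rises across a period (higher Z_eff) and falls down a group (larger shell), subject to the usual subshell exceptions.
Valence configurations: Ca⁺ [Ar]4s¹, Cl⁺ [Ne]3s²3p⁴, Be⁺ [He]2s¹.
Tabulated IE_2 (kJ/mol): Ca 1145, Cl 2298, Be 1757.
Hence IE_2: Ca < Be < Cl.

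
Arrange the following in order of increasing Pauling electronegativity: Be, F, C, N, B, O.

Be < B < C < N < O < F

Smaller atoms with higher effective nuclear charge are more electronegative.
All lie in period 2, so electronegativity increases left to right.
So from lowest to highest: Be < B < C < N < O < F.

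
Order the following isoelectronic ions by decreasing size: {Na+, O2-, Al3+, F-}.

All of these have 10 electrons, so size is governed by nuclear charge alone: the more protons, the stronger the pull on the same electron cloud, and the smaller the ion.
Nuclear charges: Al3+ (Z=13), Na+ (Z=11), F- (Z=9), O2- (Z=8).
Largest to smallest: O2- > F- > Na+ > Al3+.

O2- > F- > Na+ > Al3+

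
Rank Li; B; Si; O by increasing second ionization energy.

Si, B, O, Li

IE_2 is the cost of taking one more electron from the +1 cation: Li⁺ is the bare [He] core; B⁺ still has 2 valence electrons; Si⁺ still has 3 valence electrons; O⁺ still has 5 valence electrons.
Pulling an electron out of a noble-gas core costs far more than removing a remaining valence electron, so Li sits at the high end of IE_2.
Valence configurations: B⁺ [He]2s², Si⁺ [Ne]3s²3p¹, O⁺ [He]2s²2p³.
The numbers (kJ/mol): Li 7298, B 2427, Si 1577, O 3388.
So the second ionization energies run Si < B < O < Li.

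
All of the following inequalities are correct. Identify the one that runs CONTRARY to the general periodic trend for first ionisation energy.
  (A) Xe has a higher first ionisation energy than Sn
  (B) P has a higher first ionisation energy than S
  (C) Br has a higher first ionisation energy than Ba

(B)

The general trend: first ionisation energy increases across a period and decreases down a group.
(A) Xe (period 5, group 18) vs Sn (period 5, group 14): the stated order agrees with the simple trend.
(B) P (period 3, group 15) vs S (period 3, group 16): the stated order contradicts the simple trend.
(C) Br (period 4, group 17) vs Ba (period 6, group 2): the stated order agrees with the simple trend.
The exception is (B): S (3p⁴) ionizes more easily than half-filled P (3p³) because the paired 3p electron in S is pushed out by e⁻–e⁻ repulsion.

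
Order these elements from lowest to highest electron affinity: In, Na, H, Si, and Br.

H is in period 1, group 1; Na is in period 3, group 1; Si is in period 3, group 14; Br is in period 4, group 17; In is in period 5, group 13.
Atoms with high Z_eff and room in the valence shell (especially the halogens) have the most exothermic electron affinities.
Neither a single period nor a single group — weigh both effects.
Na > In: the two effects oppose for this pair; the down-group effect wins (53 vs 29 kJ/mol).
H > Na: H sits above Na in group 1, so the down-group effect alone puts H higher.
Si > H: period and group pull opposite ways; the across-period shift dominates (134 vs 73 kJ/mol).
Br > Si: period and group pull opposite ways; the across-period shift dominates (325 vs 134 kJ/mol).
For reference (kJ/mol): H 73, Na 53, Si 134, Br 325, In 29.
So from lowest to highest: In < Na < H < Si < Br.

In < Na < H < Si < Br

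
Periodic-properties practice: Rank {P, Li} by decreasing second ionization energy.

Li > P

IE_2 is the cost of taking one more electron from the +1 cation: P⁺ still has 4 valence electrons; Li⁺ is the bare [He] core.
Breaking into a closed-shell core is much more expensive than removing a leftover valence electron — Li has the largest IE_2 here.
Approximate IE_2 values (kJ/mol): P 1907, Li 7298.
Hence IE_2: P < Li.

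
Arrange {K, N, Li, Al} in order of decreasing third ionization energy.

The third ionization energy removes an electron from the +2 ion. For each element: K²⁺ is already 1 electron into the core; N²⁺ still has 3 valence electrons; Li²⁺ is already 1 electron into the core; Al²⁺ still has 1 valence electron.
Usually core removal costs more than valence removal, but here the competition is close: a tightly held n=2 valence electron can cost more to remove than an n=3 core electron, so the actual values have to decide it.
Valence configurations: N²⁺ [He]2s²2p¹, Al²⁺ [Ne]3s¹.
The numbers (kJ/mol): K 4420, N 4578, Li 11815, Al 2745.
So the third ionization energies run Al < K < N < Li.

Li > N > K > Al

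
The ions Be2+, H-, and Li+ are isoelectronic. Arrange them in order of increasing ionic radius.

All of these have 2 electrons, so size is governed by nuclear charge alone: the more protons, the stronger the pull on the same electron cloud, and the smaller the ion.
Nuclear charges: Be2+ (Z=4), Li+ (Z=3), H- (Z=1).
Smallest to largest: Be2+ < Li+ < H-.

Be2+ < Li+ < H-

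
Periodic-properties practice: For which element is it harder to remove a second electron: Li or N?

Li

After 1 electron has been removed, what remains? Li⁺ is the bare [He] core; N⁺ still has 4 valence electrons.
Pulling an electron out of a noble-gas core costs far more than removing a remaining valence electron, so Li sits at the high end of IE_2.
The numbers (kJ/mol): Li 7298, N 2856.
Hence IE_2: N < Li.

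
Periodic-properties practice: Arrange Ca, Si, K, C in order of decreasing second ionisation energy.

After 1 electron has been removed, what remains? Ca⁺ still has 1 valence electron; Si⁺ still has 3 valence electrons; K⁺ is the bare [Ar] core; C⁺ still has 3 valence electrons.
Pulling an electron out of a noble-gas core costs far more than removing a remaining valence electron, so K sits at the high end of IE_2.
Valence configurations: Ca⁺ [Ar]4s¹, Si⁺ [Ne]3s²3p¹, C⁺ [He]2s²2p¹.
Approximate IE_2 values (kJ/mol): Ca 1145, Si 1577, K 3052, C 2353.
Overall IE_2 order: Ca < Si < C < K.

K, C, Si, Ca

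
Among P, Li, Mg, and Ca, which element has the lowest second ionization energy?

The second ionization energy removes an electron from the +1 ion. For each element: P⁺ still has 4 valence electrons; Li⁺ is the bare [He] core; Mg⁺ still has 1 valence electron; Ca⁺ still has 1 valence electron.
Pulling an electron out of a noble-gas core costs far more than removing a remaining valence electron, so Li sits at the high end of IE_2.
Valence configurations: P⁺ [Ne]3s²3p², Mg⁺ [Ne]3s¹, Ca⁺ [Ar]4s¹.
The numbers (kJ/mol): P 1907, Li 7298, Mg 1451, Ca 1145.
Overall IE_2 order: Ca < Mg < P < Li.

Ca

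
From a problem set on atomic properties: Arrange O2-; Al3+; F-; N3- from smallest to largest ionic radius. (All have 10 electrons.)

All of these have 10 electrons, so size is governed by nuclear charge alone: the more protons, the stronger the pull on the same electron cloud, and the smaller the ion.
Nuclear charges: Al3+ (Z=13), F- (Z=9), O2- (Z=8), N3- (Z=7).
Smallest to largest: Al3+ < F- < O2- < N3-.

Al3+ < F- < O2- < N3-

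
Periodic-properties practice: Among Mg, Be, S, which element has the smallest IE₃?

S

After 2 electrons have been removed, what remains? Mg²⁺ is the bare [Ne] core; Be²⁺ is the bare [He] core; S²⁺ still has 4 valence electrons.
Core electrons are held far more tightly than valence electrons, so Mg and Be top the IE_3 order.
Tabulated IE_3 (kJ/mol): Mg 7733, Be 14849, S 3357.
Overall IE_3 order: S < Mg < Be.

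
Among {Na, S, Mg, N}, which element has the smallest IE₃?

Consider each +2 ion: Na²⁺ is already 1 electron into the core; S²⁺ still has 4 valence electrons; Mg²⁺ is the bare [Ne] core; N²⁺ still has 3 valence electrons.
Core electrons are held far more tightly than valence electrons, so Na and Mg top the IE_3 order.
Valence configurations: S²⁺ [Ne]3s²3p², N²⁺ [He]2s²2p¹.
Tabulated IE_3 (kJ/mol): Na 6910, S 3357, Mg 7733, N 4578.
Overall IE_3 order: S < N < Na < Mg.

S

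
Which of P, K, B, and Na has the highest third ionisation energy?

Na

IE_3 is the cost of taking one more electron from the +2 cation: P²⁺ still has 3 valence electrons; K²⁺ is already 1 electron into the core; B²⁺ still has 1 valence electron; Na²⁺ is already 1 electron into the core.
Core electrons are held far more tightly than valence electrons, so K and Na top the IE_3 order.
Valence configurations: P²⁺ [Ne]3s²3p¹, B²⁺ [He]2s¹.
Approximate IE_3 values (kJ/mol): P 2914, K 4420, B 3660, Na 6910.
Hence IE_3: P < B < K < Na.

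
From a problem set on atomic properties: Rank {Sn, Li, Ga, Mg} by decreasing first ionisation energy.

Mg, Sn, Ga, Li

Li is in period 2, group 1; Mg is in period 3, group 2; Ga is in period 4, group 13; Sn is in period 5, group 14.
First ionization energy rises across a period (greater Z_eff holds electrons more tightly) and falls down a group (valence electrons are farther from the nucleus).
These sit on a diagonal, where the across-period and down-group effects partly cancel.
Ga > Li: the two effects oppose for this pair; the across-period effect wins (579 vs 520 kJ/mol).
Sn > Ga: period and group pull opposite ways; the across-period shift dominates (709 vs 579 kJ/mol).
Mg > Sn: the two effects oppose for this pair; the down-group effect wins (738 vs 709 kJ/mol).
Tabulated first ionization energy (kJ/mol): Li 520, Mg 738, Ga 579, Sn 709.
So from highest to lowest: Mg > Sn > Ga > Li.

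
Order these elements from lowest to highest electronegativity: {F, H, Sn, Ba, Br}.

H is in period 1, group 1; F is in period 2, group 17; Br is in period 4, group 17; Sn is in period 5, group 14; Ba is in period 6, group 2.
EN rises left→right (higher Z_eff, smaller atoms) and falls top→bottom (larger, more shielded atoms).
These span different periods and groups, so the two trends combine.
Sn > Ba: both effects reinforce here, so Sn is clearly the higher of the two.
H > Sn: the two effects oppose for this pair; the down-group effect wins (2.20 vs 1.96).
Br > H: period and group pull opposite ways; the across-period shift dominates (2.96 vs 2.20).
F > Br: they share group 17; the group trend gives F the larger value.
For reference (Pauling): H 2.20, F 3.98, Br 2.96, Sn 1.96, Ba 0.89.
So from lowest to highest: Ba < Sn < H < Br < F.

Ba < Sn < H < Br < F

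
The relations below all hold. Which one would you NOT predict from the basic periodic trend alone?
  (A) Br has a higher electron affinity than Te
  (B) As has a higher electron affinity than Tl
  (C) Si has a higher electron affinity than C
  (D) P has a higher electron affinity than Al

(C)

The general trend: electron affinity increases across a period and decreases down a group.
(A) Br (period 4, group 17) vs Te (period 5, group 16): the stated order agrees with the simple trend.
(B) As (period 4, group 15) vs Tl (period 6, group 13): the stated order agrees with the simple trend.
(C) Si (period 3, group 14) vs C (period 2, group 14): the stated order contradicts the simple trend.
(D) P (period 3, group 15) vs Al (period 3, group 13): the stated order agrees with the simple trend.
The exception is (C): Si's larger, more diffuse 3p orbitals accept an added electron slightly more readily than C's compact 2p.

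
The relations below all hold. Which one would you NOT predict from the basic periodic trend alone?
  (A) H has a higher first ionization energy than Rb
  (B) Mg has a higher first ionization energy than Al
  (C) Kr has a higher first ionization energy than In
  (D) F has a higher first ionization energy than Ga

The general trend: first ionization energy increases across a period and decreases down a group.
(A) H (period 1, group 1) vs Rb (period 5, group 1): the stated order agrees with the simple trend.
(B) Mg (period 3, group 2) vs Al (period 3, group 13): the stated order contradicts the simple trend.
(C) Kr (period 4, group 18) vs In (period 5, group 13): the stated order agrees with the simple trend.
(D) F (period 2, group 17) vs Ga (period 4, group 13): the stated order agrees with the simple trend.
The exception is (B): Al's single 3p electron is easier to remove than one from Mg's filled 3s².

(B)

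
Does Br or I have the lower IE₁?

I

IE₁ increases left→right with effective nuclear charge and decreases top→bottom as the valence shell moves farther out.
All are in group 17, so first ionization energy increases up the group.
So I has the lower IE₁ (I < Br).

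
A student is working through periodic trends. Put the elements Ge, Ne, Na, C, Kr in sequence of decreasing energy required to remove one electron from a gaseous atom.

C is in period 2, group 14; Ne is in period 2, group 18; Na is in period 3, group 1; Ge is in period 4, group 14; Kr is in period 4, group 18.
First ionization energy rises across a period (greater Z_eff holds electrons more tightly) and falls down a group (valence electrons are farther from the nucleus).
These span different periods and groups, so the two trends combine.
Ge > Na: period and group pull opposite ways; the across-period shift dominates (762 vs 496 kJ/mol).
C > Ge: they share group 14; the group trend gives C the larger value.
Kr > C: the two effects oppose for this pair; the across-period effect wins (1351 vs 1086 kJ/mol).
Ne > Kr: they share group 18; the group trend gives Ne the larger value.
Approximate values (kJ/mol): C 1086, Ne 2081, Na 496, Ge 762, Kr 1351.
So from highest to lowest: Ne > Kr > C > Ge > Na.

Ne, Kr, C, Ge, Na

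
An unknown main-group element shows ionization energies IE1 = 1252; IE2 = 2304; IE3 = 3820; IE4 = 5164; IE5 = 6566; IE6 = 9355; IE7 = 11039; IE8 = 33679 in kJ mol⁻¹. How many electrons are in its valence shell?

Look for the largest jump between consecutive ionization energies: IE8/IE7 ≈ 3.1, far larger than any earlier ratio.
That jump marks the point where a core electron is being removed. So the atom has 7 valence electrons.

7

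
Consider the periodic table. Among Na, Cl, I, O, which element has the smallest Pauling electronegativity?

O is in period 2, group 16; Na is in period 3, group 1; Cl is in period 3, group 17; I is in period 5, group 17.
Electronegativity increases across a period and decreases down a group, tracking effective nuclear charge and atomic size.
These span different periods and groups, so the two trends combine.
I > Na: the two effects oppose for this pair; the across-period effect wins (2.66 vs 0.93).
Cl > I: they share group 17; the group trend gives Cl the larger value.
O > Cl: the two effects oppose for this pair; the down-group effect wins (3.44 vs 3.16).
For reference (Pauling): O 3.44, Na 0.93, Cl 3.16, I 2.66.
The smallest Pauling electronegativity among these belongs to Na.

Na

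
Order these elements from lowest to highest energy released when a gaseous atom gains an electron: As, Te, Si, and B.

Adding an electron releases more energy for atoms nearer the top right (short of the noble gases).
A diagonal step moves right (one effect) and down (the opposite effect) at once.
As > B: period and group pull opposite ways; the across-period shift dominates (78 vs 27 kJ/mol).
Si > As: the two effects oppose for this pair; the down-group effect wins (134 vs 78 kJ/mol).
Te > Si: the two effects oppose for this pair; the across-period effect wins (190 vs 134 kJ/mol).
Tabulated electron affinity (kJ/mol): B 27, Si 134, As 78, Te 190.
So from lowest to highest: B < As < Si < Te.

B, As, Si, Te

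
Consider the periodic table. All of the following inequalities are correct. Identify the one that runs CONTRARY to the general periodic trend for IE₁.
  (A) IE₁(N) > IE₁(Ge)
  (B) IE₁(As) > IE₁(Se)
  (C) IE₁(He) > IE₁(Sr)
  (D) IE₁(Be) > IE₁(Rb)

(B)

The general trend: IE₁ increases across a period and decreases down a group.
(A) N (period 2, group 15) vs Ge (period 4, group 14): the stated order agrees with the simple trend.
(B) As (period 4, group 15) vs Se (period 4, group 16): the stated order contradicts the simple trend.
(C) He (period 1, group 18) vs Sr (period 5, group 2): the stated order agrees with the simple trend.
(D) Be (period 2, group 2) vs Rb (period 5, group 1): the stated order agrees with the simple trend.
The exception is (B): Se (4p⁴) ionizes more easily than half-filled As (4p³).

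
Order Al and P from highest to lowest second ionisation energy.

P > Al

IE_2 is the cost of taking one more electron from the +1 cation: Al⁺ still has 2 valence electrons; P⁺ still has 4 valence electrons.
All are still removing valence electrons, so compare the +1 ions as you would atoms: IE_2 generally rises across a period (higher Z_eff) and falls down a group (larger shell), subject to the usual subshell exceptions.
Valence configurations: Al⁺ [Ne]3s², P⁺ [Ne]3s²3p².
Tabulated IE_2 (kJ/mol): Al 1817, P 1907.
So the second ionization energies run Al < P.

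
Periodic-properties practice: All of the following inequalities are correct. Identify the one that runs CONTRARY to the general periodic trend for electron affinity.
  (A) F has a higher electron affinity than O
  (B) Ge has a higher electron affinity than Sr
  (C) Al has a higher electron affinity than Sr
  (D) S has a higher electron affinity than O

The general trend: electron affinity increases across a period and decreases down a group.
(A) F (period 2, group 17) vs O (period 2, group 16): the stated order agrees with the simple trend.
(B) Ge (period 4, group 14) vs Sr (period 5, group 2): the stated order agrees with the simple trend.
(C) Al (period 3, group 13) vs Sr (period 5, group 2): the stated order agrees with the simple trend.
(D) S (period 3, group 16) vs O (period 2, group 16): the stated order contradicts the simple trend.
The exception is (D): the compact 2p subshell of O repels the added electron more than S's larger 3p does.

(D)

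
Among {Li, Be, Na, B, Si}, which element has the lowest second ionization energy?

Si

After 1 electron has been removed, what remains? Li⁺ is the bare [He] core; Be⁺ still has 1 valence electron; Na⁺ is the bare [Ne] core; B⁺ still has 2 valence electrons; Si⁺ still has 3 valence electrons.
Pulling an electron out of a noble-gas core costs far more than removing a remaining valence electron, so Na and Li sit at the high end of IE_2.
Valence configurations: Be⁺ [He]2s¹, B⁺ [He]2s², Si⁺ [Ne]3s²3p¹.
The numbers (kJ/mol): Li 7298, Be 1757, Na 4562, B 2427, Si 1577.
Overall IE_2 order: Si < Be < B < Na < Li.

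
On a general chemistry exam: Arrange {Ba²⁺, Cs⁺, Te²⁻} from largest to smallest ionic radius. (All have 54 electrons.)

Te²⁻, Cs⁺, Ba²⁺

All of these have 54 electrons, so size is governed by nuclear charge alone: the more protons, the stronger the pull on the same electron cloud, and the smaller the ion.
Nuclear charges: Ba²⁺ (Z=56), Cs⁺ (Z=55), Te²⁻ (Z=52).
Largest to smallest: Te²⁻ > Cs⁺ > Ba²⁺.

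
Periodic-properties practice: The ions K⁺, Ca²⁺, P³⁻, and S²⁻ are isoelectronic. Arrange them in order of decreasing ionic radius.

P³⁻ > S²⁻ > K⁺ > Ca²⁺

All of these have 18 electrons, so size is governed by nuclear charge alone: the more protons, the stronger the pull on the same electron cloud, and the smaller the ion.
Nuclear charges: Ca²⁺ (Z=20), K⁺ (Z=19), S²⁻ (Z=16), P³⁻ (Z=15).
Largest to smallest: P³⁻ > S²⁻ > K⁺ > Ca²⁺.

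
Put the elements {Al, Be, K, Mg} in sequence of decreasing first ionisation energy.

Be > Mg > Al > K

Be is in period 2, group 2; Mg is in period 3, group 2; Al is in period 3, group 13; K is in period 4, group 1.
First ionization energy rises across a period (greater Z_eff holds electrons more tightly) and falls down a group (valence electrons are farther from the nucleus).
Here both period and group differ, so the two effects have to be weighed against each other.
Al > K: relative to K, both the across-period and down-group shifts push Al's first ionization energy up.
Mg > Al: this pair runs against the simple trend — see the exception note.
Be > Mg: they share group 2; the group trend gives Be the larger value.
Note the exception: Mg has a higher first ionization energy than Al, contrary to the simple trend — Al's single 3p electron is easier to remove than one from Mg's filled 3s².
Tabulated first ionization energy (kJ/mol): Be 900, Mg 738, Al 578, K 419.
So from highest to lowest: Be > Mg > Al > K.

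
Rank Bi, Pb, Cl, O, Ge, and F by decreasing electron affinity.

O is in period 2, group 16; F is in period 2, group 17; Cl is in period 3, group 17; Ge is in period 4, group 14; Pb is in period 6, group 14; Bi is in period 6, group 15.
Electron affinity generally becomes more exothermic across a period toward the halogens and less exothermic down a group.
Here both period and group differ, so the two effects have to be weighed against each other.
Bi > Pb: Bi lies to the right of Pb in period 6, so the across-period effect alone puts Bi higher.
Ge > Bi: period and group pull opposite ways; the down-group shift dominates (119 vs 91 kJ/mol).
O > Ge: relative to Ge, both the across-period and down-group shifts push O's electron affinity up.
F > O: both are in period 2; the period trend gives F the larger value.
Cl > F: this pair runs against the simple trend — see the exception note.
Note the exception: Cl has a higher electron affinity than F, contrary to the simple trend — F's small 2p subshell makes the incoming electron feel strong e⁻–e⁻ repulsion, so Cl actually releases more energy on gaining an electron.
Tabulated electron affinity (kJ/mol): O 141, F 328, Cl 349, Ge 119, Pb 35, Bi 91.
So from highest to lowest: Cl > F > O > Ge > Bi > Pb.

Cl > F > O > Ge > Bi > Pb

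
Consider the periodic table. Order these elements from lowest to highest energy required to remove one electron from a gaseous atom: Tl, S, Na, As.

Na is in period 3, group 1; S is in period 3, group 16; As is in period 4, group 15; Tl is in period 6, group 13.
Across a period the outer electron is held more tightly (higher IE₁); down a group it sits in a higher shell, more shielded, and comes off more easily.
Here both period and group differ, so the two effects have to be weighed against each other.
Tl > Na: the two effects oppose for this pair; the across-period effect wins (589 vs 496 kJ/mol).
As > Tl: both effects reinforce here, so As is clearly the higher of the two.
S > As: relative to As, both the across-period and down-group shifts push S's first ionization energy up.
Approximate values (kJ/mol): Na 496, S 1000, As 947, Tl 589.
So from lowest to highest: Na < Tl < As < S.

Na, Tl, As, S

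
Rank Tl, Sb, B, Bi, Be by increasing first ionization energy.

Tl, Bi, B, Sb, Be

Be is in period 2, group 2; B is in period 2, group 13; Sb is in period 5, group 15; Tl is in period 6, group 13; Bi is in period 6, group 15.
IE₁ increases left→right with effective nuclear charge and decreases top→bottom as the valence shell moves farther out.
Here both period and group differ, so the two effects have to be weighed against each other.
Bi > Tl: Bi lies to the right of Tl in period 6, so the across-period effect alone puts Bi higher.
B > Bi: the two effects oppose for this pair; the down-group effect wins (801 vs 703 kJ/mol).
Sb > B: the two effects oppose for this pair; the across-period effect wins (831 vs 801 kJ/mol).
Be > Sb: the two effects oppose for this pair; the down-group effect wins (900 vs 831 kJ/mol).
Note the exception: Be has a higher first ionization energy than B, contrary to the simple trend — removing B's lone 2p electron is easier than breaking Be's filled 2s².
Tabulated first ionization energy (kJ/mol): Be 900, B 801, Sb 831, Tl 589, Bi 703.
So from lowest to highest: Tl < Bi < B < Sb < Be.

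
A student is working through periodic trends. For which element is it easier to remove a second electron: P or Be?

Be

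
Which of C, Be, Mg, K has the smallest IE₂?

Mg

After 1 electron has been removed, what remains? C⁺ still has 3 valence electrons; Be⁺ still has 1 valence electron; Mg⁺ still has 1 valence electron; K⁺ is the bare [Ar] core.
Breaking into a closed-shell core is much more expensive than removing a leftover valence electron — K has the largest IE_2 here.
Valence configurations: C⁺ [He]2s²2p¹, Be⁺ [He]2s¹, Mg⁺ [Ne]3s¹.
Tabulated IE_2 (kJ/mol): C 2353, Be 1757, Mg 1451, K 3052.
So the second ionization energies run Mg < Be < C < K.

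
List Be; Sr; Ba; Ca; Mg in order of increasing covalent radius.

Be is in period 2, group 2; Mg is in period 3, group 2; Ca is in period 4, group 2; Sr is in period 5, group 2; Ba is in period 6, group 2.
Moving right in a period, electrons are added to the same shell under a stronger nuclear pull, so atoms get smaller; moving down, a new shell is opened and atoms get larger.
All are in group 2, so atomic radius increases down the group.
So from smallest to largest: Be < Mg < Ca < Sr < Ba.

Be < Mg < Ca < Sr < Ba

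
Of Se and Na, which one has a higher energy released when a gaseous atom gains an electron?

Adding an electron releases more energy for atoms nearer the top right (short of the noble gases).
Neither a single period nor a single group — weigh both effects.
Se > Na: the two effects oppose for this pair; the across-period effect wins (195 vs 53 kJ/mol).
Approximate values (kJ/mol): Na 53, Se 195.
So Se has the higher energy released when a gaseous atom gains an electron (Se > Na).

Se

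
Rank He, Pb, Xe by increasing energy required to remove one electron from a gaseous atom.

He is in period 1, group 18; Xe is in period 5, group 18; Pb is in period 6, group 14.
IE₁ increases left→right with effective nuclear charge and decreases top→bottom as the valence shell moves farther out.
These span different periods and groups, so the two trends combine.
Xe > Pb: relative to Pb, both the across-period and down-group shifts push Xe's first ionization energy up.
He > Xe: He sits above Xe in group 18, so the down-group effect alone puts He higher.
For reference (kJ/mol): He 2372, Xe 1170, Pb 716.
So from lowest to highest: Pb < Xe < He.

Pb < Xe < He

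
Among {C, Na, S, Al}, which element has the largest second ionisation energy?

The second ionization energy removes an electron from the +1 ion. For each element: C⁺ still has 3 valence electrons; Na⁺ is the bare [Ne] core; S⁺ still has 5 valence electrons; Al⁺ still has 2 valence electrons.
Breaking into a closed-shell core is much more expensive than removing a leftover valence electron — Na has the largest IE_2 here.
Valence configurations: C⁺ [He]2s²2p¹, S⁺ [Ne]3s²3p³, Al⁺ [Ne]3s².
Approximate IE_2 values (kJ/mol): C 2353, Na 4562, S 2252, Al 1817.
So the second ionization energies run Al < S < C < Na.

Na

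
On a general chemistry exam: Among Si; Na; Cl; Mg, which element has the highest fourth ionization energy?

Mg

After 3 electrons have been removed, what remains? Si³⁺ still has 1 valence electron; Na³⁺ is already 2 electrons into the core; Cl³⁺ still has 4 valence electrons; Mg³⁺ is already 1 electron into the core.
Pulling an electron out of a noble-gas core costs far more than removing a remaining valence electron, so Na and Mg sit at the high end of IE_4.
Valence configurations: Si³⁺ [Ne]3s¹, Cl³⁺ [Ne]3s²3p².
Approximate IE_4 values (kJ/mol): Si 4356, Na 9543, Cl 5159, Mg 10543.
Putting it together, IE_4: Si < Cl < Na < Mg.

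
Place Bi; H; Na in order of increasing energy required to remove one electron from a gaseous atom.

H is in period 1, group 1; Na is in period 3, group 1; Bi is in period 6, group 15.
Across a period the outer electron is held more tightly (higher IE₁); down a group it sits in a higher shell, more shielded, and comes off more easily.
Here both period and group differ, so the two effects have to be weighed against each other.
Bi > Na: period and group pull opposite ways; the across-period shift dominates (703 vs 496 kJ/mol).
H > Bi: period and group pull opposite ways; the down-group shift dominates (1312 vs 703 kJ/mol).
For reference (kJ/mol): H 1312, Na 496, Bi 703.
So from lowest to highest: Na < Bi < H.

Na < Bi < H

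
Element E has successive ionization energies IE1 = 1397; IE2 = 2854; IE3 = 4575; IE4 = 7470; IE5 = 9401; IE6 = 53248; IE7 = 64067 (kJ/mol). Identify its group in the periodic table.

Look for the largest jump between consecutive ionization energies: IE6/IE5 ≈ 5.7, far larger than any earlier ratio.
That jump marks the point where a core electron is being removed. So the atom has 5 valence electrons.
A main-group element with 5 valence electrons is in group 15.

Group 15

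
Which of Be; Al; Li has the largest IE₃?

Be

The third ionization energy removes an electron from the +2 ion. For each element: Be²⁺ is the bare [He] core; Al²⁺ still has 1 valence electron; Li²⁺ is already 1 electron into the core.
Core electrons are held far more tightly than valence electrons, so Li and Be top the IE_3 order.
Tabulated IE_3 (kJ/mol): Be 14849, Al 2745, Li 11815.
Hence IE_3: Al < Li < Be.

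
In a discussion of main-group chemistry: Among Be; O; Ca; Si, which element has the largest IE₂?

Consider each +1 ion: Be⁺ still has 1 valence electron; O⁺ still has 5 valence electrons; Ca⁺ still has 1 valence electron; Si⁺ still has 3 valence electrons.
All are still removing valence electrons, so compare the +1 ions as you would atoms: IE_2 generally rises across a period (higher Z_eff) and falls down a group (larger shell), subject to the usual subshell exceptions.
Valence configurations: Be⁺ [He]2s¹, O⁺ [He]2s²2p³, Ca⁺ [Ar]4s¹, Si⁺ [Ne]3s²3p¹.
Tabulated IE_2 (kJ/mol): Be 1757, O 3388, Ca 1145, Si 1577.
So the second ionization energies run Ca < Si < Be < O.

O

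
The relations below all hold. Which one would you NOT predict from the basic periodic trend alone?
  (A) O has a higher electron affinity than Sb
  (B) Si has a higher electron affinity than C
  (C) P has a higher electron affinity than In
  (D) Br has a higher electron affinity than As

(B)

The general trend: electron affinity increases across a period and decreases down a group.
(A) O (period 2, group 16) vs Sb (period 5, group 15): the stated order agrees with the simple trend.
(B) Si (period 3, group 14) vs C (period 2, group 14): the stated order contradicts the simple trend.
(C) P (period 3, group 15) vs In (period 5, group 13): the stated order agrees with the simple trend.
(D) Br (period 4, group 17) vs As (period 4, group 15): the stated order agrees with the simple trend.
The exception is (B): Si's larger, more diffuse 3p orbitals accept an added electron slightly more readily than C's compact 2p.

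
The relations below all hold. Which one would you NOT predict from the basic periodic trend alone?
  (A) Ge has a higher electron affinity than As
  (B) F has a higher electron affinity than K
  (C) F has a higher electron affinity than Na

(A)

The general trend: electron affinity increases across a period and decreases down a group.
(A) Ge (period 4, group 14) vs As (period 4, group 15): the stated order contradicts the simple trend.
(B) F (period 2, group 17) vs K (period 4, group 1): the stated order agrees with the simple trend.
(C) F (period 2, group 17) vs Na (period 3, group 1): the stated order agrees with the simple trend.
The exception is (A): adding an electron to As's half-filled 4p³ is unfavourable, so Ge (4p²) has the more exothermic EA.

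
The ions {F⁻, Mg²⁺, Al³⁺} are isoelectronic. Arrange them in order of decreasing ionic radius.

F⁻ > Mg²⁺ > Al³⁺

All of these have 10 electrons, so size is governed by nuclear charge alone: the more protons, the stronger the pull on the same electron cloud, and the smaller the ion.
Nuclear charges: Al³⁺ (Z=13), Mg²⁺ (Z=12), F⁻ (Z=9).
Largest to smallest: F⁻ > Mg²⁺ > Al³⁺.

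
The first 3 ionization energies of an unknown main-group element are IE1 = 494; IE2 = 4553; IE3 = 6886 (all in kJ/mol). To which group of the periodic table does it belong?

Group 1

Look for the largest jump between consecutive ionization energies: IE2/IE1 ≈ 9.2, far larger than any earlier ratio.
That jump marks the point where a core electron is being removed. So the atom has 1 valence electron.
A main-group element with 1 valence electron is in group 1.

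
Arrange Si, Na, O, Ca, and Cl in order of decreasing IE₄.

The fourth ionization energy removes an electron from the +3 ion. For each element: Si³⁺ still has 1 valence electron; Na³⁺ is already 2 electrons into the core; O³⁺ still has 3 valence electrons; Ca³⁺ is already 1 electron into the core; Cl³⁺ still has 4 valence electrons.
Usually core removal costs more than valence removal, but here the competition is close: a tightly held n=2 valence electron can cost more to remove than an n=3 core electron, so the actual values have to decide it.
Valence configurations: Si³⁺ [Ne]3s¹, O³⁺ [He]2s²2p¹, Cl³⁺ [Ne]3s²3p².
The numbers (kJ/mol): Si 4356, Na 9543, O 7469, Ca 6491, Cl 5159.
Putting it together, IE_4: Si < Cl < Ca < O < Na.

Na > O > Ca > Cl > Si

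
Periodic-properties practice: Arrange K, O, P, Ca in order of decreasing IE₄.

O, Ca, K, P

After 3 electrons have been removed, what remains? K³⁺ is already 2 electrons into the core; O³⁺ still has 3 valence electrons; P³⁺ still has 2 valence electrons; Ca³⁺ is already 1 electron into the core.
Usually core removal costs more than valence removal, but here the competition is close: a tightly held n=2 valence electron can cost more to remove than an n=3 core electron, so the actual values have to decide it.
Valence configurations: O³⁺ [He]2s²2p¹, P³⁺ [Ne]3s².
Tabulated IE_4 (kJ/mol): K 5877, O 7469, P 4964, Ca 6491.
Overall IE_4 order: P < K < Ca < O.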